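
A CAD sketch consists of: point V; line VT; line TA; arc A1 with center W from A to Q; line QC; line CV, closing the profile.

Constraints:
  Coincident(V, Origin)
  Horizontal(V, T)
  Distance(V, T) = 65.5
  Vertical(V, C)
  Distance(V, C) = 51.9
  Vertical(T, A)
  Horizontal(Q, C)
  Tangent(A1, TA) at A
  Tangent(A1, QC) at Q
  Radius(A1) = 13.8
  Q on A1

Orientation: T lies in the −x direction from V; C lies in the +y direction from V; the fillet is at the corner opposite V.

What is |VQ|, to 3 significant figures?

73.3

V is at the origin; VT is horizontal with |VT| = 65.5 and T on the −x side, so T = (-65.5, 0.00). V and C share the same x with |VC| = 51.9 and C on the +y side, so C = (0.00, 51.9). The virtual corner opposite V is at (-65.5, 51.9). Tangency of A1 to TA means the radius WA is perpendicular to TA and A1 meets QC tangentially, so WQ is at right angles to QC, with radius 13.8, so the center W sits 13.8 in from both sides at W = (-51.7, 38.1). That places the tangent points at A = (-65.5, 38.1) on TA and Q = (-51.7, 51.9) on QC. Then |VQ| = |Q − V| = 73.3.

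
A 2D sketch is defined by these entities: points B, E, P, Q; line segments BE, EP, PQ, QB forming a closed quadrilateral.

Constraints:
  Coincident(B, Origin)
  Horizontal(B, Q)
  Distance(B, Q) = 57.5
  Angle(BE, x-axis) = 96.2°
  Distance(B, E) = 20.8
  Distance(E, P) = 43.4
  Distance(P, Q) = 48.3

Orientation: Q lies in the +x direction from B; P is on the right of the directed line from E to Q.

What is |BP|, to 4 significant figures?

23.92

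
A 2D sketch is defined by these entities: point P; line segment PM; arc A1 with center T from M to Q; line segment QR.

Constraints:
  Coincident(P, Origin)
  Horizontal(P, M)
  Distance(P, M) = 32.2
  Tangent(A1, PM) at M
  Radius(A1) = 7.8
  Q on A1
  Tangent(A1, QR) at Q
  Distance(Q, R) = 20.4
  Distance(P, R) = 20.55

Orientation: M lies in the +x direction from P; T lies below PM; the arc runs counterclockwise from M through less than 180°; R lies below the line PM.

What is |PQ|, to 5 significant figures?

26.824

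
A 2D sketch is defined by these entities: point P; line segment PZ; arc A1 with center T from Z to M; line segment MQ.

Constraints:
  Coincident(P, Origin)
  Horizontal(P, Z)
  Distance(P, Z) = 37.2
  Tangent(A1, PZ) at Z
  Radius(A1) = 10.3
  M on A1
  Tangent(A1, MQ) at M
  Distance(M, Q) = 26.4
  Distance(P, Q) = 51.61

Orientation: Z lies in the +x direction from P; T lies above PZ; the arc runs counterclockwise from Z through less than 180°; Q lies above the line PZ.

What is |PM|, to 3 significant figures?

48.7

Checks: |TM| = 10.30 ✓; ∠(TM, MQ) = 90.00° ✓; |MQ| = 26.40 ✓; |PQ| = 51.61 ✓.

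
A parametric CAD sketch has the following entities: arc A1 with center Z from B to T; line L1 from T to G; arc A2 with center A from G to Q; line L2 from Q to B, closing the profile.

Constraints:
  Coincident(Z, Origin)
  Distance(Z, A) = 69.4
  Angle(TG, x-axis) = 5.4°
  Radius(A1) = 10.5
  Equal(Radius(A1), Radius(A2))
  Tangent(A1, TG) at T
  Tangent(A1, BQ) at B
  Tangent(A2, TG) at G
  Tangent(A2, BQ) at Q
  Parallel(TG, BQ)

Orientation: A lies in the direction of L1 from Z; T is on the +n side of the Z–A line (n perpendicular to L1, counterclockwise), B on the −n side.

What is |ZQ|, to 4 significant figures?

70.19

The slot axis is L1's direction at 5.4°, so u = (cos 5.4°, sin 5.4°) = (0.9956, 0.09411) and n = (−sin 5.4°, cos 5.4°) = (-0.09411, 0.9956). Z is at the origin and A lies 69.4 along u from Z, so A = 69.4·u = (69.09, 6.531). Tangency of A1 to both parallel lines with radius 10.5 puts T and B at Z ± 10.5·n: T = (-0.9881, 10.45), B = (0.9881, -10.45). Equal radii place G and Q the same way about A: G = A + 10.5·n = (68.10, 16.98), Q = A − 10.5·n = (70.08, -3.922). Then |ZQ| = |Q − Z| = 70.19.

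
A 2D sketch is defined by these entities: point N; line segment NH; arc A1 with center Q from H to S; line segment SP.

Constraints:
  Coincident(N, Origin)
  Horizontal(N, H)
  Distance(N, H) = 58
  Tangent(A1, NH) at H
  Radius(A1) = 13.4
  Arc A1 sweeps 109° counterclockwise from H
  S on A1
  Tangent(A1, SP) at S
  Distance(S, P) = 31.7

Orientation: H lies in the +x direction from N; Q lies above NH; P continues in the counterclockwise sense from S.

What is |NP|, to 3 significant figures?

76.9

N is at the origin; N and H share the same y with |NH| = 58.0 and H on the +x side, so H = (58.0, 0.00). A1 meets NH tangentially, so QH is at right angles to NH, so Q = H + (0, 13.4) = (58.0, 13.4). On A1, H sits at bearing -90° from Q; a 109° counterclockwise sweep puts S at bearing 19°, so S = Q + 13.4·(cos 19°, sin 19°) = (70.7, 17.8). Tangency of A1 to SP means the radius QS is perpendicular to SP, so SP runs along (−sin 19°, cos 19°); with |SP| = 31.7, P = (60.3, 47.7). Then |NP| = |P − N| = 76.9.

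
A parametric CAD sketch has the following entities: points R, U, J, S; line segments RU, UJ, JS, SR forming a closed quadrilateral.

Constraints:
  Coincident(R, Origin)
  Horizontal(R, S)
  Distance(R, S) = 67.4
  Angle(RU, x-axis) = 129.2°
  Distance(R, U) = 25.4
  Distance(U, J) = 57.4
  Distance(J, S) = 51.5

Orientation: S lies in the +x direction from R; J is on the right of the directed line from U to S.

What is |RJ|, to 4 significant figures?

32.02

Checks: |UJ| = 57.40 ✓; |JS| = 51.50 ✓.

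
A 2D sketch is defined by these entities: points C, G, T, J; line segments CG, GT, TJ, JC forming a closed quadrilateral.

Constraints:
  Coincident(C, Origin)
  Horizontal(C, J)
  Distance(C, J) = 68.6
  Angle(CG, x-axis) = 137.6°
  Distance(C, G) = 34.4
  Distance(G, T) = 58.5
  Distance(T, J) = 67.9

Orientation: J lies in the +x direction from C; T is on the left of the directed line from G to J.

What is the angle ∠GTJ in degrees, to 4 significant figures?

99.72°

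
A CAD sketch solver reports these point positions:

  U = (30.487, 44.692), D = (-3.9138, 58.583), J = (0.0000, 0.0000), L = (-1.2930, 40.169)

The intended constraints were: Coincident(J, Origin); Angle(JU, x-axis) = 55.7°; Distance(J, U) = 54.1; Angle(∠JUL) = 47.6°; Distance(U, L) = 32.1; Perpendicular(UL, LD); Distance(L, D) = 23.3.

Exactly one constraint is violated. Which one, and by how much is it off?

Distance(L, D) = 23.3 — off by 4.70.

J = (0.00, 0.00) ✓; JU at 55.70° ✓; |JU| = 54.10 ✓; ∠JUL = 47.60° ✓; |UL| = 32.10 ✓; ∠(UL, LD) = 90.00° ✓; |LD| = 18.60 ✗.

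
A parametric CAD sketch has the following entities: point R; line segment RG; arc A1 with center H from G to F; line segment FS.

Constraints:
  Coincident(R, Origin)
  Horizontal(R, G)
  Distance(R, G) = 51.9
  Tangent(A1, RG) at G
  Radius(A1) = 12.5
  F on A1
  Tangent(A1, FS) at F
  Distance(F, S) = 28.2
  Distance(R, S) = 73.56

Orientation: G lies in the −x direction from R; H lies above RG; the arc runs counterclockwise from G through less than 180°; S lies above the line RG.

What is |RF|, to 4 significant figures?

46.97

R is at the origin; RG is horizontal with |RG| = 51.9 and G on the −x side, so G = (-51.90, 0.000). Since A1 is tangent to RG there, HG ⟂ RG, so H = G + (0, 12.5) = (-51.90, 12.50). Since HF ⟂ FS (tangency), |HS| = √(12.5² + 28.2²) = 30.85 regardless of where F sits on A1. So S lies on both circle(R, 73.56) and circle(H, 30.85); the above-RG intersection is S = (-60.26, 42.19). F is the foot of the tangent from S: F = (-42.27, 20.47).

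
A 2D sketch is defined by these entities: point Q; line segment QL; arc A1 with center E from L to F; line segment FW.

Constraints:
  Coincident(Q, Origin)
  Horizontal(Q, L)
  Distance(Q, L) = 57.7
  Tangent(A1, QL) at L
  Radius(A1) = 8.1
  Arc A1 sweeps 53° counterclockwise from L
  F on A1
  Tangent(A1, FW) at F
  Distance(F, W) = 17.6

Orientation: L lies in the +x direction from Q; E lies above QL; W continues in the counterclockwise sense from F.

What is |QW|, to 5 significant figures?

76.732

Q is at the origin; QL is horizontal with |QL| = 57.7 and L on the +x side, so L = (57.700, 0.0000). Since A1 is tangent to QL there, EL ⟂ QL, so E = L + (0, 8.1) = (57.700, 8.1000). On A1, L sits at bearing -90° from E; a 53° counterclockwise sweep puts F at bearing -37°, so F = E + 8.1·(cos -37°, sin -37°) = (64.169, 3.2253). The tangent condition forces EF to be normal to FW, so FW runs along (−sin -37°, cos -37°); with |FW| = 17.6, W = (74.761, 17.281). Then |QW| = |W − Q| = 76.732.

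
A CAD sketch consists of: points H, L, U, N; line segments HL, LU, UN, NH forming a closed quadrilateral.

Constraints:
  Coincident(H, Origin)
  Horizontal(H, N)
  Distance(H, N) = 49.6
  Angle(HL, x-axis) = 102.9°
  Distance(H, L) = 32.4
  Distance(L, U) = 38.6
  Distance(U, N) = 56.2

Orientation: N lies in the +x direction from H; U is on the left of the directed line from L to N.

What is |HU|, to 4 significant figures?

57.33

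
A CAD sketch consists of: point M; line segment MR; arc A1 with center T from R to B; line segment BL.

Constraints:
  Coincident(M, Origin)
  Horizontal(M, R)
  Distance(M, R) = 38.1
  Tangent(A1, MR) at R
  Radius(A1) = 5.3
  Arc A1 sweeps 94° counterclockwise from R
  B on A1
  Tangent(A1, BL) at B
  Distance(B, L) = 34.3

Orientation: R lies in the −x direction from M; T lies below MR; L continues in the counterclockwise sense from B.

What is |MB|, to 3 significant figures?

43.8

M is at the origin; M and R share the same y with |MR| = 38.1 and R on the −x side, so R = (-38.1, 0.00). Tangency of A1 to MR means the radius TR is perpendicular to MR, so T = R + (0, -5.3) = (-38.1, -5.30). On A1, R sits at bearing 90° from T; a 94° counterclockwise sweep puts B at bearing 184°, so B = T + 5.3·(cos 184°, sin 184°) = (-43.4, -5.67). Then |MB| = |B − M| = 43.8.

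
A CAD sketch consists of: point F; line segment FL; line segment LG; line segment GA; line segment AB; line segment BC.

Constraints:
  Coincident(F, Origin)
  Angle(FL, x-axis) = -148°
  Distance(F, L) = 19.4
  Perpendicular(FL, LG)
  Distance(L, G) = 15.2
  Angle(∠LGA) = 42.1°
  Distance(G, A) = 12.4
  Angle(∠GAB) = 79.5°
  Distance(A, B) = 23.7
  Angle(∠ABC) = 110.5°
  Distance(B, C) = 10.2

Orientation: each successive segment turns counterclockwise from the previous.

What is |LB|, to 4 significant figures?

13.50

∠LGA = 42.1° gives GA at 79.90° from the x-axis; with |GA| = 12.4, A = (-6.223, -10.96). ∠GAB = 79.5° gives AB at -179.6° from the x-axis; with |AB| = 23.7, B = (-29.92, -11.13). Then |LB| = |B − L| = 13.50.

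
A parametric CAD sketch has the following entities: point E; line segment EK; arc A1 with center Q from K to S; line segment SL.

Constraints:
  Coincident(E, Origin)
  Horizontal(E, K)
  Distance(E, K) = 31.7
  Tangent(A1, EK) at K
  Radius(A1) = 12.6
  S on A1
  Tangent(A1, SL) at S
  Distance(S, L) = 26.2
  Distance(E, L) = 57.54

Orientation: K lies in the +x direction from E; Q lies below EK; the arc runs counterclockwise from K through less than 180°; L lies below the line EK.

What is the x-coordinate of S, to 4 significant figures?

22.80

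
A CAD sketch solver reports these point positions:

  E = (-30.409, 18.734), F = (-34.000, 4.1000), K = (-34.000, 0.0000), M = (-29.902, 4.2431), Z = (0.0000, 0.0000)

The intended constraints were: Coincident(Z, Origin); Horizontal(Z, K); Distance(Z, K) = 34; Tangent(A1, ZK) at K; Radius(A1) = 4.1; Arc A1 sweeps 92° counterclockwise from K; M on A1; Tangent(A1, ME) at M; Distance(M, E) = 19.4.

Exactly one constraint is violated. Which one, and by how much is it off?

Distance(M, E) = 19.4 — off by 4.90.

Z = (0.00, 0.00) ✓; Z.y = 0.00, K.y = 0.00 ✓; |ZK| = 34.00 ✓; ∠(FK, KZ) = 90.00° ✓; |FK| = 4.100 ✓; bearing(F→M) − bearing(F→K) = 92.00° ✓; |FM| = 4.100 ✓; ∠(FM, ME) = 90.00° ✓; |ME| = 14.50 ✗.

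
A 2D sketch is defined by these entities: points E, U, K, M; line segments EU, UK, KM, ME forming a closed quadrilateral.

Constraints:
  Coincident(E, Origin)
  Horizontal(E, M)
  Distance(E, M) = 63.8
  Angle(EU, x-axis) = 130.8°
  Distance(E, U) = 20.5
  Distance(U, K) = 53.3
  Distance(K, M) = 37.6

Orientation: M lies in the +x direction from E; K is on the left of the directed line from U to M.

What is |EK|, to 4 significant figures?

47.46

E is at the origin; EM is horizontal with |EM| = 63.8 and M in +x, so M = (63.8, 0). EU runs at 130.8° with |EU| = 20.5, so U = (-13.40, 15.52). K is determined by |UK| = 53.3 and |KM| = 37.6 together: it lies at the intersection of circle(U, 53.3) and circle(M, 37.6). With |UM| = 78.74, the foot of the radical line on UM is 48.43 from U and the perpendicular offset is √(53.3² − 48.43²) = 22.25. Taking the left-of-UM solution: K = (38.47, 27.79).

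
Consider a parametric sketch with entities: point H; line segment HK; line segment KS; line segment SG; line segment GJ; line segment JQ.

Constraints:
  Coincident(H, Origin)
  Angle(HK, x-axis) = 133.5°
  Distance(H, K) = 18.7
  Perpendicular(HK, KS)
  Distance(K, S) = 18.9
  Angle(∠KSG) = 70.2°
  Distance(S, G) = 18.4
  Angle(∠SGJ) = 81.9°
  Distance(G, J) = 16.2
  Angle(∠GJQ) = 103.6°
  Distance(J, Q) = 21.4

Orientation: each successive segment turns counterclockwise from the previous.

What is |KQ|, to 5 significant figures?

11.590

∠SGJ = 81.9° gives GJ at 71.400° from the x-axis; with |GJ| = 16.2, J = (-4.9766, 7.6410). ∠GJQ = 103.6° gives JQ at 147.80° from the x-axis; with |JQ| = 21.4, Q = (-23.085, 19.045). Then |KQ| = |Q − K| = 11.590.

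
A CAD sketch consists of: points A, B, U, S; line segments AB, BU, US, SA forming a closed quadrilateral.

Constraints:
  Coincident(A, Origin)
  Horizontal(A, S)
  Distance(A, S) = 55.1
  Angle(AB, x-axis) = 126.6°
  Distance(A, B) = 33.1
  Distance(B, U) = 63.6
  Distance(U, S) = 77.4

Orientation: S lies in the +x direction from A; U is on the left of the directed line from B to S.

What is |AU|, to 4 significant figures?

75.81

A is at the origin; A and S share the same y with |AS| = 55.1 and S in +x, so S = (55.1, 0). AB runs at 126.6° with |AB| = 33.1, so B = (-19.74, 26.57). U is determined by |BU| = 63.6 and |US| = 77.4 together: it lies at the intersection of circle(B, 63.6) and circle(S, 77.4). With |BS| = 79.41, the foot of the radical line on BS is 27.46 from B and the perpendicular offset is √(63.6² − 27.46²) = 57.37. Taking the left-of-BS solution: U = (25.33, 71.45).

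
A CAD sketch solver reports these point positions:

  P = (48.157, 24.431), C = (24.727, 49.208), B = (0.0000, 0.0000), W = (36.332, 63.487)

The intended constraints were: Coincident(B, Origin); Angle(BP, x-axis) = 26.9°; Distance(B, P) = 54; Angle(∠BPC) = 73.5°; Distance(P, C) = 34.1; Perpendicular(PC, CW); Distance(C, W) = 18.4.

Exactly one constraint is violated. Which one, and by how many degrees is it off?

Perpendicular(PC, CW) — off by 7.50°.

B = (0.00, 0.00) ✓; BP at 26.90° ✓; |BP| = 54.00 ✓; ∠BPC = 73.50° ✓; |PC| = 34.10 ✓; ∠(PC, CW) = 82.50° ✗; |CW| = 18.40 ✓.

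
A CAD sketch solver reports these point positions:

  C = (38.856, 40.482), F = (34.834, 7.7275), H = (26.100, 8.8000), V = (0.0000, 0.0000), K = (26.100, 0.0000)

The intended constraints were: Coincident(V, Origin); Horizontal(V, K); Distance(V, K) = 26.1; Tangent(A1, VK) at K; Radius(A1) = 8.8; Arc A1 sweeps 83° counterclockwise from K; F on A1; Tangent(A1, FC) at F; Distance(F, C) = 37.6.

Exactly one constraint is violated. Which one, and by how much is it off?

Distance(F, C) = 37.6 — off by 4.60.

V = (0.00, 0.00) ✓; V.y = 0.00, K.y = 0.00 ✓; |VK| = 26.10 ✓; ∠(HK, KV) = 90.00° ✓; |HK| = 8.800 ✓; bearing(H→F) − bearing(H→K) = 83.00° ✓; |HF| = 8.800 ✓; ∠(HF, FC) = 90.00° ✓; |FC| = 33.00 ✗.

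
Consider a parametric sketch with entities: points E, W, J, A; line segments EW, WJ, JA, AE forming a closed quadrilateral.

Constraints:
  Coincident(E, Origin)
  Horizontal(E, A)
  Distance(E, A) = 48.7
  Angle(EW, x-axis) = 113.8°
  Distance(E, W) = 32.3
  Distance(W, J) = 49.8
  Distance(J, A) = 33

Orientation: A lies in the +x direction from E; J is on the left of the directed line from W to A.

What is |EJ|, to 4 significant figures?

47.93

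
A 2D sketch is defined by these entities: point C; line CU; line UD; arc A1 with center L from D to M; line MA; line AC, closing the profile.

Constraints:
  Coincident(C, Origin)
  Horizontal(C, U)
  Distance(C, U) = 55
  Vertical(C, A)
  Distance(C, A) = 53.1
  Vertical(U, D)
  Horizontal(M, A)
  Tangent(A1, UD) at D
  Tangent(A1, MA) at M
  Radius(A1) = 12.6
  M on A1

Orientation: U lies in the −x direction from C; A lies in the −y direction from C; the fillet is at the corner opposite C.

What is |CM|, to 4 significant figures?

67.95

C is at the origin; C and U share the same y with |CU| = 55.0 and U on the −x side, so U = (-55.00, 0.000). CA is vertical with |CA| = 53.1 and A on the −y side, so A = (0.000, -53.10). The virtual corner opposite C is at (-55.00, -53.10). Tangency of A1 to UD means the radius LD is perpendicular to UD and since A1 is tangent to MA there, LM ⟂ MA, with radius 12.6, so the center L sits 12.6 in from both sides at L = (-42.40, -40.50). That places the tangent points at D = (-55.00, -40.50) on UD and M = (-42.40, -53.10) on MA. Then |CM| = |M − C| = 67.95.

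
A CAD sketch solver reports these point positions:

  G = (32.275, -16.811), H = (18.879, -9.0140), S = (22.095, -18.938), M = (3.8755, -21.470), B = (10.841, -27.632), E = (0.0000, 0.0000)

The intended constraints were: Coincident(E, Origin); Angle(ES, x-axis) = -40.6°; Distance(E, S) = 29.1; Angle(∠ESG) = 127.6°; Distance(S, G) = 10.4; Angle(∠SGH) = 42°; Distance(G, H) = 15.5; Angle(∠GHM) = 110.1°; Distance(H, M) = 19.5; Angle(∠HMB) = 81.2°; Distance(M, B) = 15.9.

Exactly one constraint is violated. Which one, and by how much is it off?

Distance(M, B) = 15.9 — off by 6.60.

E = (0.00, 0.00) ✓; ES at -40.60° ✓; |ES| = 29.10 ✓; ∠ESG = 127.6° ✓; |SG| = 10.40 ✓; ∠SGH = 42.00° ✓; |GH| = 15.50 ✓; ∠GHM = 110.1° ✓; |HM| = 19.50 ✓; ∠HMB = 81.20° ✓; |MB| = 9.300 ✗.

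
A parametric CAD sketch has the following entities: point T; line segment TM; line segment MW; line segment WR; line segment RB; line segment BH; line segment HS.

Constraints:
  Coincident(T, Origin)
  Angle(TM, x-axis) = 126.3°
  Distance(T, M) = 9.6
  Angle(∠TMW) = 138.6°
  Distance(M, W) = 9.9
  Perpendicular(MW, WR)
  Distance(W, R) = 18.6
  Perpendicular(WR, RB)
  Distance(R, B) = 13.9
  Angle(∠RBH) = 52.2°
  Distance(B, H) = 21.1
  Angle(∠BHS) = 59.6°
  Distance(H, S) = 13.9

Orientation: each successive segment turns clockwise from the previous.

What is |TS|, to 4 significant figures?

22.92

∠RBH = 52.2° gives BH at 137.1° from the x-axis; with |BH| = 21.1, H = (-2.969, 16.46). ∠BHS = 59.6° gives HS at 16.70° from the x-axis; with |HS| = 13.9, S = (10.34, 20.46). Then |TS| = |S − T| = 22.92.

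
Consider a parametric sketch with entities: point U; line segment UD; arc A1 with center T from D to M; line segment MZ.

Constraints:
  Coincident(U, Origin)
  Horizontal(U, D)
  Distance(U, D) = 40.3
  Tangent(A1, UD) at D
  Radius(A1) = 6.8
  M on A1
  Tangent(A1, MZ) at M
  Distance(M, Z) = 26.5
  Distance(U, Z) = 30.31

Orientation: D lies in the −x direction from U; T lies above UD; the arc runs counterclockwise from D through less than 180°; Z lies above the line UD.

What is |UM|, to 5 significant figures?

34.995

U is at the origin; U and D share the same y with |UD| = 40.3 and D on the −x side, so D = (-40.300, 0.0000). Since A1 is tangent to UD there, TD ⟂ UD, so T = D + (0, 6.8) = (-40.300, 6.8000). Since TM ⟂ MZ (tangency), |TZ| = √(6.8² + 26.5²) = 27.359 regardless of where M sits on A1. So Z lies on both circle(U, 30.31) and circle(T, 27.359); the above-UD intersection is Z = (-18.827, 23.753). M is the foot of the tangent from Z: M = (-34.892, 2.6778).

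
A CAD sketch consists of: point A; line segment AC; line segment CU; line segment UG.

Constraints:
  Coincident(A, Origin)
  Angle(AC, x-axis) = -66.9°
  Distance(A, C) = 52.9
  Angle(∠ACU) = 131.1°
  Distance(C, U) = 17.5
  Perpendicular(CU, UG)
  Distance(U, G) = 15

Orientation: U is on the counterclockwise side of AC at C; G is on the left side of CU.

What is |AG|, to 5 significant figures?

57.887

A is at the origin; AC runs at -66.9° with length 52.9, so C = 52.9·(cos -66.9°, sin -66.9°) = (20.755, -48.659). ∠ACU = 131.1°, so CU runs at -66.9° + (180° − 131.1°) = -18.000° from the x-axis; with |CU| = 17.5, U = C + 17.5·(cos -18.000°, sin -18.000°) = (37.398, -54.066). The perpendicularity gives UG at right angles to CU; with |UG| = 15.0 on the left of CU, G = U + 15.0·(0.30902, 0.95106) = (42.033, -39.801). Then |AG| = |G − A| = 57.887.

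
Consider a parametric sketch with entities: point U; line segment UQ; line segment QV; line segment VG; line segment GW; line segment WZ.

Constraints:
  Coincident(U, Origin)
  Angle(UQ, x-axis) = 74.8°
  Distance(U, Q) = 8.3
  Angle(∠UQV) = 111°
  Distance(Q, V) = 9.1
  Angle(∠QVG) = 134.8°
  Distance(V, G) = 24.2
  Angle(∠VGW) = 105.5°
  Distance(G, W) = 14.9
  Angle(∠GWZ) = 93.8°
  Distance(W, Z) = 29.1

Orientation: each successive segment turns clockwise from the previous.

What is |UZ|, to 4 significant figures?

10.62

∠VGW = 105.5° gives GW at -113.9° from the x-axis; with |GW| = 14.9, W = (23.89, -20.05). ∠GWZ = 93.8° gives WZ at 159.9° from the x-axis; with |WZ| = 29.1, Z = (-3.435, -10.05). Then |UZ| = |Z − U| = 10.62.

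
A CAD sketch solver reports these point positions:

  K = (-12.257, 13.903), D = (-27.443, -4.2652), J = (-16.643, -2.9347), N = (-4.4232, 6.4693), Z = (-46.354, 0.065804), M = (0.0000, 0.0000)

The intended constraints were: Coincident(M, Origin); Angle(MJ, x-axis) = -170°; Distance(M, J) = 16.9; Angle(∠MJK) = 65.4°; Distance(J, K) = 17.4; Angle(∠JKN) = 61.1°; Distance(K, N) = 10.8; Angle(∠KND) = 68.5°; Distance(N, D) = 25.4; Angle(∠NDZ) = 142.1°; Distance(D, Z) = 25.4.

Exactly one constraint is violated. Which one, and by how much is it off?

Distance(D, Z) = 25.4 — off by 6.00.

M = (0.00, 0.00) ✓; MJ at -170.0° ✓; |MJ| = 16.90 ✓; ∠MJK = 65.40° ✓; |JK| = 17.40 ✓; ∠JKN = 61.10° ✓; |KN| = 10.80 ✓; ∠KND = 68.50° ✓; |ND| = 25.40 ✓; ∠NDZ = 142.1° ✓; |DZ| = 19.40 ✗.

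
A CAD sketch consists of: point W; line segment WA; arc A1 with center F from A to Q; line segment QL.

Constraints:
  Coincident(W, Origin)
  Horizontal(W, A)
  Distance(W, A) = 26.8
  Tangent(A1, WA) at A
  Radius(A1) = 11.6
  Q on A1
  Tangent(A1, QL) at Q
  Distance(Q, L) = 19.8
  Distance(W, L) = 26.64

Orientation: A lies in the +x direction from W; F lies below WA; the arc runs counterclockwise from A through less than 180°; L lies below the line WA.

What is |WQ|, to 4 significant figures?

17.60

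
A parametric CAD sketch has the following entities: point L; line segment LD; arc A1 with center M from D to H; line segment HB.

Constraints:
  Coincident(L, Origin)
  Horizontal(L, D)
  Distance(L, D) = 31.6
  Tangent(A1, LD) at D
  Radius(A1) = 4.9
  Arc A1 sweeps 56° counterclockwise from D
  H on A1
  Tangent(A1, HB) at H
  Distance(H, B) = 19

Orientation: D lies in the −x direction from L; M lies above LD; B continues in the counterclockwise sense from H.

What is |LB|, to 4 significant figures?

24.63

L is at the origin; LD is horizontal with |LD| = 31.6 and D on the −x side, so D = (-31.60, 0.000). Since A1 is tangent to LD there, MD ⟂ LD, so M = D + (0, 4.9) = (-31.60, 4.900). On A1, D sits at bearing -90° from M; a 56° counterclockwise sweep puts H at bearing -34°, so H = M + 4.9·(cos -34°, sin -34°) = (-27.54, 2.160). A1 meets HB tangentially, so MH is at right angles to HB, so HB runs along (−sin -34°, cos -34°); with |HB| = 19.0, B = (-16.91, 17.91). Then |LB| = |B − L| = 24.63.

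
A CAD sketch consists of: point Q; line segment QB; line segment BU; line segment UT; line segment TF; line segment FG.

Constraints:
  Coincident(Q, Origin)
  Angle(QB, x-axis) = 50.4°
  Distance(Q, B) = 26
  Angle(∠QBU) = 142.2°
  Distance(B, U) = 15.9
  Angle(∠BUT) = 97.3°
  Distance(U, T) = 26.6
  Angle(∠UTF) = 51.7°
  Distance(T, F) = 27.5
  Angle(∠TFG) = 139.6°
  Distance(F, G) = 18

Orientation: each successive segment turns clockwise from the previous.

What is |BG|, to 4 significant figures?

11.14

Q is at the origin; QB runs at 50.4° with length 26.0, so B = (16.57, 20.03). ∠QBU = 142.2° gives BU at 12.60° from the x-axis; with |BU| = 15.9, U = (32.09, 23.50). ∠BUT = 97.3° gives UT at -70.10° from the x-axis; with |UT| = 26.6, T = (41.14, -1.510). ∠UTF = 51.7° gives TF at 161.6° from the x-axis; with |TF| = 27.5, F = (15.05, 7.171). ∠TFG = 139.6° gives FG at 121.2° from the x-axis; with |FG| = 18.0, G = (5.726, 22.57). Then |BG| = |G − B| = 11.14.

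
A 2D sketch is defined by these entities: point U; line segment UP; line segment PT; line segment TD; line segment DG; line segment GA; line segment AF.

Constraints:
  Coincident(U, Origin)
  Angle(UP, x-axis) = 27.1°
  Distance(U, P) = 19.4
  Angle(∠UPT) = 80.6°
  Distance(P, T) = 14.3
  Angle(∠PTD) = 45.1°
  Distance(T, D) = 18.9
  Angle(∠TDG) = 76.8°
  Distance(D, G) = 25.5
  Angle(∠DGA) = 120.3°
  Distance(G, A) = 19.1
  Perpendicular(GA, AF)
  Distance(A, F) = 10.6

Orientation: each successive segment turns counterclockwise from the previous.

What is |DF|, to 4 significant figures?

33.94

U is at the origin; UP runs at 27.1° with length 19.4, so P = (17.27, 8.838). ∠UPT = 80.6° gives PT at 126.5° from the x-axis; with |PT| = 14.3, T = (8.764, 20.33). ∠PTD = 45.1° gives TD at -98.60° from the x-axis; with |TD| = 18.9, D = (5.938, 1.645). ∠TDG = 76.8° gives DG at 4.600° from the x-axis; with |DG| = 25.5, G = (31.36, 3.690). ∠DGA = 120.3° gives GA at 64.30° from the x-axis; with |GA| = 19.1, A = (39.64, 20.90). GA ⟂ AF, so AF runs at 154.3°; with |AF| = 10.6, F = (30.09, 25.50). Then |DF| = |F − D| = 33.94.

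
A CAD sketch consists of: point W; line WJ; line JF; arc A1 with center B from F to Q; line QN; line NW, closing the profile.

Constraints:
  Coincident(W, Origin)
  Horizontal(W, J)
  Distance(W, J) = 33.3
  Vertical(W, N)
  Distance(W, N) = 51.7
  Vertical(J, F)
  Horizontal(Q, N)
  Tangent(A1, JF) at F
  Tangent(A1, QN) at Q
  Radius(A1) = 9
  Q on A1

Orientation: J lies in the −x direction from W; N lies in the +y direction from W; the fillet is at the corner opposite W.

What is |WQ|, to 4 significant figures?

57.13

W is at the origin; WJ is horizontal with |WJ| = 33.3 and J on the −x side, so J = (-33.30, 0.000). WN is vertical with |WN| = 51.7 and N on the +y side, so N = (0.000, 51.70). The virtual corner opposite W is at (-33.30, 51.70). Since A1 is tangent to JF there, BF ⟂ JF and tangency of A1 to QN means the radius BQ is perpendicular to QN, with radius 9.0, so the center B sits 9.0 in from both sides at B = (-24.30, 42.70). That places the tangent points at F = (-33.30, 42.70) on JF and Q = (-24.30, 51.70) on QN. Then |WQ| = |Q − W| = 57.13.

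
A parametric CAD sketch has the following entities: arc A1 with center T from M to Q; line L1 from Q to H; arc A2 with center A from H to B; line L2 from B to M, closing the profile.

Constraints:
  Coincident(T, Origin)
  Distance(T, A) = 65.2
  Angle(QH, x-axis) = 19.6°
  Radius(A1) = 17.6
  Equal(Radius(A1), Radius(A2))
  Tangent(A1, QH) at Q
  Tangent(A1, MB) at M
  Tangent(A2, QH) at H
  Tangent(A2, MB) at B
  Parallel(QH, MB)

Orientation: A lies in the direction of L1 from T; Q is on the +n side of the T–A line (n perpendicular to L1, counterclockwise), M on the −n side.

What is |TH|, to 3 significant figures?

67.5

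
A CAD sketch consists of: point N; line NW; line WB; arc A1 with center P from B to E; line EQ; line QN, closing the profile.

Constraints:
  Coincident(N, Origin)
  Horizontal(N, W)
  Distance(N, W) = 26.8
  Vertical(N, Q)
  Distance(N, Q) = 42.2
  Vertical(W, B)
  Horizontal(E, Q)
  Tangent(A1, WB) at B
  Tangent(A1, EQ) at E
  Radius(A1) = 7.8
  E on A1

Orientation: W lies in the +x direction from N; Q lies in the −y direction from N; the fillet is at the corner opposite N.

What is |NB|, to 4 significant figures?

43.61

The virtual corner opposite N is at (26.80, -42.20). Since A1 is tangent to WB there, PB ⟂ WB and A1 meets EQ tangentially, so PE is at right angles to EQ, with radius 7.8, so the center P sits 7.8 in from both sides at P = (19.00, -34.40). That places the tangent points at B = (26.80, -34.40) on WB and E = (19.00, -42.20) on EQ. Then |NB| = |B − N| = 43.61.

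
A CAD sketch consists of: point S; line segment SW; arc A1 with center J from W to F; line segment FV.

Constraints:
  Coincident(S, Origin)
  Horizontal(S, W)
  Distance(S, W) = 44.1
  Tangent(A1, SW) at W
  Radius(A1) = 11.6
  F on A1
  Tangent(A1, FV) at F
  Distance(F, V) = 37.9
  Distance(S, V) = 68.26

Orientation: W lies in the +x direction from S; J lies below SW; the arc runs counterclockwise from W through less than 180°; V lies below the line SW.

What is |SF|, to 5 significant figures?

36.455

Checks: |JF| = 11.60 ✓; ∠(JF, FV) = 90.00° ✓; |FV| = 37.90 ✓; |SV| = 68.26 ✓.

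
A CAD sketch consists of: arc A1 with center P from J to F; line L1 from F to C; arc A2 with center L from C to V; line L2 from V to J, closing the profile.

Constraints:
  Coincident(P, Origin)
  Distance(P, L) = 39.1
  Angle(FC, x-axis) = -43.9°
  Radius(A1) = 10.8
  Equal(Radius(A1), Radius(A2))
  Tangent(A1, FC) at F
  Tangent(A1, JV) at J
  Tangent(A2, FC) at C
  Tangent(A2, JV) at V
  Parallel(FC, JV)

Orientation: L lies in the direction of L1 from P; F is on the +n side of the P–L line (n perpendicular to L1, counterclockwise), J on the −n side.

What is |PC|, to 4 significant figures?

40.56

The slot axis is L1's direction at -43.9°, so u = (cos -43.9°, sin -43.9°) = (0.7206, -0.6934) and n = (−sin -43.9°, cos -43.9°) = (0.6934, 0.7206). P is at the origin and L lies 39.1 along u from P, so L = 39.1·u = (28.17, -27.11). Tangency of A1 to both parallel lines with radius 10.8 puts F and J at P ± 10.8·n: F = (7.489, 7.782), J = (-7.489, -7.782). Equal radii place C and V the same way about L: C = L + 10.8·n = (35.66, -19.33), V = L − 10.8·n = (20.68, -34.89). Then |PC| = |C − P| = 40.56.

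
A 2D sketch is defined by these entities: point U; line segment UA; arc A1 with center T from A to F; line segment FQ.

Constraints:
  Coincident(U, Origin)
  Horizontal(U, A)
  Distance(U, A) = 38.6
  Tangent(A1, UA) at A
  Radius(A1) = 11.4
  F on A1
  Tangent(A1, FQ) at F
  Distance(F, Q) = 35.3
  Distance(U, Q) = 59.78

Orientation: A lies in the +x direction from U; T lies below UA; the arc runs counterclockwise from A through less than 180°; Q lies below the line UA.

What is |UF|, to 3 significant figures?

30.8

Checks: |TF| = 11.40 ✓; ∠(TF, FQ) = 90.00° ✓; |FQ| = 35.30 ✓; |UQ| = 59.78 ✓.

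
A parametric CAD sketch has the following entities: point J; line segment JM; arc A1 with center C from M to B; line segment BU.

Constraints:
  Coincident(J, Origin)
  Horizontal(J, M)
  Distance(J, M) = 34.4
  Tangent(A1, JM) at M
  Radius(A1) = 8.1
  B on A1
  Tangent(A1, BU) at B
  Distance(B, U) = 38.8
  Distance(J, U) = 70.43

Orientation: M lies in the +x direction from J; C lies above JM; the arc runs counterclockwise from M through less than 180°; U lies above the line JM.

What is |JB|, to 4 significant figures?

42.02

Checks: |CB| = 8.100 ✓; ∠(CB, BU) = 90.00° ✓; |BU| = 38.80 ✓; |JU| = 70.43 ✓.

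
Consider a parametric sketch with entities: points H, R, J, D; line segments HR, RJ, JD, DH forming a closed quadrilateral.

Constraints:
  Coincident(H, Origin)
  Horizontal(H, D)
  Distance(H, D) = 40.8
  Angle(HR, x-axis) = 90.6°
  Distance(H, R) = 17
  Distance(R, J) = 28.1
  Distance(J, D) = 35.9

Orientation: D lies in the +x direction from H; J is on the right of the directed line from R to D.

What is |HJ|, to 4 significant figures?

12.15

Checks: |RJ| = 28.10 ✓; |JD| = 35.90 ✓.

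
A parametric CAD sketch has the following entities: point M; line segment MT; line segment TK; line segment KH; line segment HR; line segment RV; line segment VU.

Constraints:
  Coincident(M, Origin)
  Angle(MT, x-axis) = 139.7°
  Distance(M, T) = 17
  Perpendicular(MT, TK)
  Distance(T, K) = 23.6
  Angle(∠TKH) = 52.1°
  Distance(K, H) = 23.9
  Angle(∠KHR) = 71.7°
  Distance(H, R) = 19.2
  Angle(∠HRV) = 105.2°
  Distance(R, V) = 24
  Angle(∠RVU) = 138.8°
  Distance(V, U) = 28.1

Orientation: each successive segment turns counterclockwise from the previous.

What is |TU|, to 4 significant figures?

45.95

∠HRV = 105.2° gives RV at -179.3° from the x-axis; with |RV| = 24.0, V = (-33.61, 10.17). ∠RVU = 138.8° gives VU at -138.1° from the x-axis; with |VU| = 28.1, U = (-54.52, -8.598). Then |TU| = |U − T| = 45.95.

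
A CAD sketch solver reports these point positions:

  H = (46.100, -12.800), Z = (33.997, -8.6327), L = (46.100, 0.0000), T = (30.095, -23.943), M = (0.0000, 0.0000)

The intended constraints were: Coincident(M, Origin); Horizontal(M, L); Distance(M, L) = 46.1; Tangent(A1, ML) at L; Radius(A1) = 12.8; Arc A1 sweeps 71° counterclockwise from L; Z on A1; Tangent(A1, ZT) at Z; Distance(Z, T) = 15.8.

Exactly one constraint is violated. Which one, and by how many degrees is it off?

Tangent(A1, ZT) at Z — off by 4.70°.

M = (0.00, 0.00) ✓; M.y = 0.00, L.y = 0.00 ✓; |ML| = 46.10 ✓; ∠(HL, LM) = 90.00° ✓; |HL| = 12.80 ✓; bearing(H→Z) − bearing(H→L) = 71.00° ✓; |HZ| = 12.80 ✓; ∠(HZ, ZT) = 85.30° ✗; |ZT| = 15.80 ✓.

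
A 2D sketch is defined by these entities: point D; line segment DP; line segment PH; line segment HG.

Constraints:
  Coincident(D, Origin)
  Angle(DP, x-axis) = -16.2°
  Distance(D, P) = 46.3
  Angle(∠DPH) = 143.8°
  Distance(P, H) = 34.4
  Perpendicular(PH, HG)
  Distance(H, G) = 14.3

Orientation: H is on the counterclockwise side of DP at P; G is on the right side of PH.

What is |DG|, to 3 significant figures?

83.0

D is at the origin; DP runs at -16.2° with length 46.3, so P = 46.3·(cos -16.2°, sin -16.2°) = (44.5, -12.9). ∠DPH = 143.8°, so PH runs at -16.2° + (180° − 143.8°) = 20.0° from the x-axis; with |PH| = 34.4, H = P + 34.4·(cos 20.0°, sin 20.0°) = (76.8, -1.15). PH ⟂ HG; with |HG| = 14.3 on the right of PH, G = H + 14.3·(0.342, -0.940) = (81.7, -14.6). Then |DG| = |G − D| = 83.0.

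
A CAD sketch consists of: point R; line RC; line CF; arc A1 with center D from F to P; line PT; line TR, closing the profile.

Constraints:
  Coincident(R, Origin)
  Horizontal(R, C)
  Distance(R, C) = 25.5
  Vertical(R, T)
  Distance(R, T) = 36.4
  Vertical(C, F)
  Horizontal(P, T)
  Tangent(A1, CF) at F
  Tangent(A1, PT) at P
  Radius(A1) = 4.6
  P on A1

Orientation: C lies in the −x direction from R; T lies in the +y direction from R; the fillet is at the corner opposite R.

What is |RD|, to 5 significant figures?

38.053

RT is vertical with |RT| = 36.4 and T on the +y side, so T = (0.0000, 36.400). The virtual corner opposite R is at (-25.500, 36.400). The tangent condition forces DF to be normal to CF and A1 meets PT tangentially, so DP is at right angles to PT, with radius 4.6, so the center D sits 4.6 in from both sides at D = (-20.900, 31.800). Then |RD| = |D − R| = 38.053.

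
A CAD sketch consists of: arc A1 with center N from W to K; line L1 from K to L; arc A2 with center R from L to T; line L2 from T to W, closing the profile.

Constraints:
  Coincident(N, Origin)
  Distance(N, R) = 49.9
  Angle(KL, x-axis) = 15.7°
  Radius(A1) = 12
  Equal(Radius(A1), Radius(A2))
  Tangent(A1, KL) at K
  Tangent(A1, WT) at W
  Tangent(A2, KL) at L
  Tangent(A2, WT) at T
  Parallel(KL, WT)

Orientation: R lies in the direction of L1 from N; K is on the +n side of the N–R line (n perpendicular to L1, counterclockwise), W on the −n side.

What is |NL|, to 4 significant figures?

51.32

The slot axis is L1's direction at 15.7°, so u = (cos 15.7°, sin 15.7°) = (0.9627, 0.2706) and n = (−sin 15.7°, cos 15.7°) = (-0.2706, 0.9627). N is at the origin and R lies 49.9 along u from N, so R = 49.9·u = (48.04, 13.50). Tangency of A1 to both parallel lines with radius 12.0 puts K and W at N ± 12.0·n: K = (-3.247, 11.55), W = (3.247, -11.55). Equal radii place L and T the same way about R: L = R + 12.0·n = (44.79, 25.06), T = R − 12.0·n = (51.29, 1.951). Then |NL| = |L − N| = 51.32.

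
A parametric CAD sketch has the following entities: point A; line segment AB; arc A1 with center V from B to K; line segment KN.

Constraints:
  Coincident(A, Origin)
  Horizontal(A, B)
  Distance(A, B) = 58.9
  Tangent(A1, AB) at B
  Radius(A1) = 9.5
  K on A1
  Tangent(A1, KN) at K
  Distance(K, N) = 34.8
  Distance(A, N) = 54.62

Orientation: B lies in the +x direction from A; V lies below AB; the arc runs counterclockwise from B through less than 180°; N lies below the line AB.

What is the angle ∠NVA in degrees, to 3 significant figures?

64.1°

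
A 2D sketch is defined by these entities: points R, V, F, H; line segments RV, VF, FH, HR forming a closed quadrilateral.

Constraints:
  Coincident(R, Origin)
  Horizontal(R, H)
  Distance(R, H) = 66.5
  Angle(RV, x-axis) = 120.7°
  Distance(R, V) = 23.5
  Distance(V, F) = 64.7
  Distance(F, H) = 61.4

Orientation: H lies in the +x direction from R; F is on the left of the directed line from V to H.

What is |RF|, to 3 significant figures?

70.0

Checks: |VF| = 64.70 ✓; |FH| = 61.40 ✓.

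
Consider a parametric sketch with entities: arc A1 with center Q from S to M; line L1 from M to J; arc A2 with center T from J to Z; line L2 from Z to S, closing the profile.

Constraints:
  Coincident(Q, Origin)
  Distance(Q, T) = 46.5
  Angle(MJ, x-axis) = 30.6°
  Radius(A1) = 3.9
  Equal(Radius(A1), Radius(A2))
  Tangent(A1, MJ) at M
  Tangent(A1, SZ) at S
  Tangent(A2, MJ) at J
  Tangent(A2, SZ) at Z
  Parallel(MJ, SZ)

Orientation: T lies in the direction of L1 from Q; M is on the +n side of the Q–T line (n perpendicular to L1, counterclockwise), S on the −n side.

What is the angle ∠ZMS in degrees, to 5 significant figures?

80.478°

Tangency of A1 to both parallel lines with radius 3.9 puts M and S at Q ± 3.9·n: M = (-1.9853, 3.3569), S = (1.9853, -3.3569). Equal radii place J and Z the same way about T: J = T + 3.9·n = (38.039, 27.027), Z = T − 3.9·n = (42.010, 20.314). Then cos ∠ZMS = MZ·MS / (|MZ||MS|), giving 80.478°.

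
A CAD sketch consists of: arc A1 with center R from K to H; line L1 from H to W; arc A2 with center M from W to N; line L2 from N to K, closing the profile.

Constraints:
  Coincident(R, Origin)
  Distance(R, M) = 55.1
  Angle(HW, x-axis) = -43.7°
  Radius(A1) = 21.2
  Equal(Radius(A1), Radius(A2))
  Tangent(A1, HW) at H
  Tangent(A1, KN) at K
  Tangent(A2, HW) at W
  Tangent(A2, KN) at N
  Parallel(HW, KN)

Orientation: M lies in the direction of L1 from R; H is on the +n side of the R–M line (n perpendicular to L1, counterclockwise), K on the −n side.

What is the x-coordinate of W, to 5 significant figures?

54.482

The slot axis is L1's direction at -43.7°, so u = (cos -43.7°, sin -43.7°) = (0.72297, -0.69088) and n = (−sin -43.7°, cos -43.7°) = (0.69088, 0.72297). R is at the origin and M lies 55.1 along u from R, so M = 55.1·u = (39.835, -38.068). Tangency of A1 to both parallel lines with radius 21.2 puts H and K at R ± 21.2·n: H = (14.647, 15.327), K = (-14.647, -15.327). Equal radii place W and N the same way about M: W = M + 21.2·n = (54.482, -22.741), N = M − 21.2·n = (25.189, -53.395). So W.x = 54.482.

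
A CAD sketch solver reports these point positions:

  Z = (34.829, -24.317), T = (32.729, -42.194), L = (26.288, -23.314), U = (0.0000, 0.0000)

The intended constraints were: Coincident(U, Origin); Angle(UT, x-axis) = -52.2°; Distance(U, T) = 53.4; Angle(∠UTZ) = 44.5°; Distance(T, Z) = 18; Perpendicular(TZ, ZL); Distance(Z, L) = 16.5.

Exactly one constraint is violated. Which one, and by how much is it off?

Distance(Z, L) = 16.5 — off by 7.90.

U = (0.00, 0.00) ✓; UT at -52.20° ✓; |UT| = 53.40 ✓; ∠UTZ = 44.50° ✓; |TZ| = 18.00 ✓; ∠(TZ, ZL) = 90.00° ✓; |ZL| = 8.600 ✗.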